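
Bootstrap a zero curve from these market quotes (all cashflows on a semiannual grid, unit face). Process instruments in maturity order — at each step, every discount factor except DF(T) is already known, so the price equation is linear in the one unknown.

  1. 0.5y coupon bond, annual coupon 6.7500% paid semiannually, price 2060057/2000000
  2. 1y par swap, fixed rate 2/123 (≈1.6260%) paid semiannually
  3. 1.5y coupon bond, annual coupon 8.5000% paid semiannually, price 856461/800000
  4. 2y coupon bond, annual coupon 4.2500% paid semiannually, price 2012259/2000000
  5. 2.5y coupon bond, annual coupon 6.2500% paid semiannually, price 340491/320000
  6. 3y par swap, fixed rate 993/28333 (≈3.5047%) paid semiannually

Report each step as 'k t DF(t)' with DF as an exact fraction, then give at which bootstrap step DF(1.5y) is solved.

1 1/2 2491/2500
2 1 9839/10000
3 3/2 4731/5000
4 2 9243/10000
5 5/2 9151/10000
6 3 9007/10000
DF(1.5y) is solved at step 3

step 1 [0.5y] bond c/2=27/800: DF=(2060057/2000000 − 27/800·(0))/(1+27/800) = 2491/2500 ≈ 0.996400
step 2 [1y] swap r/2=1/123: DF=(1 − 1/123·(0.996400))/(1+1/123) = 9839/10000 ≈ 0.983900
step 3 [1.5y] bond c/2=17/400: DF=(856461/800000 − 17/400·(0.996400+0.983900))/(1+17/400) = 4731/5000 ≈ 0.946200
step 4 [2y] bond c/2=17/800: DF=(2012259/2000000 − 17/800·(0.996400+0.983900+0.946200))/(1+17/800) = 9243/10000 ≈ 0.924300
step 5 [2.5y] bond c/2=1/32: DF=(340491/320000 − 1/32·(0.996400+0.983900+0.946200+0.924300))/(1+1/32) = 9151/10000 ≈ 0.915100
step 6 [3y] swap r/2=993/56666: DF=(1 − 993/56666·(0.996400+0.983900+0.946200+0.924300+0.915100))/(1+993/56666) = 9007/10000 ≈ 0.900700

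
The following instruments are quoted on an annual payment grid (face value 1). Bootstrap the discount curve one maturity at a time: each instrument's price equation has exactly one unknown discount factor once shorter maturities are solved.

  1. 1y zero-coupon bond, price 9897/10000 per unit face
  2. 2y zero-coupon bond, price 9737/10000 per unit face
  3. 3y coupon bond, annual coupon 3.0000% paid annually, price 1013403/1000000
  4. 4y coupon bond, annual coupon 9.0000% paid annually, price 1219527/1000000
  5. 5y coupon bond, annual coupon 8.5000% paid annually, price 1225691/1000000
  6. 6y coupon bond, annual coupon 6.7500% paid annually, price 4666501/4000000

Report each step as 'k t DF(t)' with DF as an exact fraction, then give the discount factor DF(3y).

1 1 9897/10000
2 2 9737/10000
3 3 9267/10000
4 4 4401/5000
5 5 8343/10000
6 6 8017/10000
DF(3y) = 9267/10000 ≈ 0.926700

step 1 [1y] zero: DF = P = 9897/10000 ≈ 0.989700
step 2 [2y] zero: DF = P = 9737/10000 ≈ 0.973700
step 3 [3y] bond c/1=3/100: DF=(1013403/1000000 − 3/100·(0.989700+0.973700))/(1+3/100) = 9267/10000 ≈ 0.926700
step 4 [4y] bond c/1=9/100: DF=(1219527/1000000 − 9/100·(0.989700+0.973700+0.926700))/(1+9/100) = 4401/5000 ≈ 0.880200
step 5 [5y] bond c/1=17/200: DF=(1225691/1000000 − 17/200·(0.989700+0.973700+0.926700+0.880200))/(1+17/200) = 8343/10000 ≈ 0.834300
step 6 [6y] bond c/1=27/400: DF=(4666501/4000000 − 27/400·(0.989700+0.973700+0.926700+0.880200+0.834300))/(1+27/400) = 8017/10000 ≈ 0.801700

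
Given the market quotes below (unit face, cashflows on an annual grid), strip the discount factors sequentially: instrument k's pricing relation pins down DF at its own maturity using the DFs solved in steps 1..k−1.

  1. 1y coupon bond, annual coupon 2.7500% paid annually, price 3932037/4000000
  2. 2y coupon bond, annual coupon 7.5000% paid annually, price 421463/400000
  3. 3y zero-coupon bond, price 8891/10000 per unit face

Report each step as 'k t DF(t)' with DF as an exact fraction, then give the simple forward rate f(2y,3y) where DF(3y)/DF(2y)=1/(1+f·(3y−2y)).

step 1 [1y] bond c/1=11/400: DF=(3932037/4000000 − 11/400·(0))/(1+11/400) = 9567/10000 ≈ 0.956700
step 2 [2y] bond c/1=3/40: DF=(421463/400000 − 3/40·(0.956700))/(1+3/40) = 4567/5000 ≈ 0.913400
step 3 [3y] zero: DF = P = 8891/10000 ≈ 0.889100

1 1 9567/10000
2 2 4567/5000
3 3 8891/10000
f(2y,3y) = ((4567/5000)/(8891/10000) − 1)/(1) = 243/8891 ≈ 2.7331%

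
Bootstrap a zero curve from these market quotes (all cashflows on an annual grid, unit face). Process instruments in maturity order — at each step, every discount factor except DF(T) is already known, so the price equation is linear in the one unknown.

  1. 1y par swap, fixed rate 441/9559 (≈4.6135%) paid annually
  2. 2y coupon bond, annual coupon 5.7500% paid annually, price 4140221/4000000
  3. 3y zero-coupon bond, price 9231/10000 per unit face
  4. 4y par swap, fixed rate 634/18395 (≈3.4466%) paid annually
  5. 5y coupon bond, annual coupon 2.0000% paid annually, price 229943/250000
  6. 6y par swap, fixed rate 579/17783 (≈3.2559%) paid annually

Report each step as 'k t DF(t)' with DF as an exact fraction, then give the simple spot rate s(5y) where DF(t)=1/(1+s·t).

1 1 9559/10000
2 2 2317/2500
3 3 9231/10000
4 4 2183/2500
5 5 1037/1250
6 6 8263/10000
s(5y) = (1/(1037/1250) − 1)/(5) = 213/5185 ≈ 4.1080%

step 1 [1y] swap r/1=441/9559: DF=(1 − 441/9559·(0))/(1+441/9559) = 9559/10000 ≈ 0.955900
step 2 [2y] bond c/1=23/400: DF=(4140221/4000000 − 23/400·(0.955900))/(1+23/400) = 2317/2500 ≈ 0.926800
step 3 [3y] zero: DF = P = 9231/10000 ≈ 0.923100
step 4 [4y] swap r/1=634/18395: DF=(1 − 634/18395·(0.955900+0.926800+0.923100))/(1+634/18395) = 2183/2500 ≈ 0.873200
step 5 [5y] bond c/1=1/50: DF=(229943/250000 − 1/50·(0.955900+0.926800+0.923100+0.873200))/(1+1/50) = 1037/1250 ≈ 0.829600
step 6 [6y] swap r/1=579/17783: DF=(1 − 579/17783·(0.955900+0.926800+0.923100+0.873200+0.829600))/(1+579/17783) = 8263/10000 ≈ 0.826300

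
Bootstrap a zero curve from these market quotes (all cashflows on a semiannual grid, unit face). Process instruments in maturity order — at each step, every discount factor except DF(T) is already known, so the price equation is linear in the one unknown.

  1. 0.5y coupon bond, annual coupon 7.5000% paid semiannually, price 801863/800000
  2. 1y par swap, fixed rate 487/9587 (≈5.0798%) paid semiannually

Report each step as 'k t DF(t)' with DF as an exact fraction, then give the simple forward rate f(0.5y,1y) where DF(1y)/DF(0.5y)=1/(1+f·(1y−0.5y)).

1 1/2 9661/10000
2 1 9513/10000
f(0.5y,1y) = ((9661/10000)/(9513/10000) − 1)/(1/2) = 296/9513 ≈ 3.1115%

step 1 [0.5y] bond c/2=3/80: DF=(801863/800000 − 3/80·(0))/(1+3/80) = 9661/10000 ≈ 0.966100
step 2 [1y] swap r/2=487/19174: DF=(1 − 487/19174·(0.966100))/(1+487/19174) = 9513/10000 ≈ 0.951300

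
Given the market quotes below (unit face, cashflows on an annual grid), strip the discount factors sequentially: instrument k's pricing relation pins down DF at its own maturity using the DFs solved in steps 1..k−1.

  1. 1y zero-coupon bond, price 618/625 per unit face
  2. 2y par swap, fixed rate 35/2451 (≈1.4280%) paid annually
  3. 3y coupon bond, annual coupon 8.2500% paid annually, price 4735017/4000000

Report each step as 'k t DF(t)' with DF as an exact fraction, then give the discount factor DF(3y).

step 1 [1y] zero: DF = P = 618/625 ≈ 0.988800
step 2 [2y] swap r/1=35/2451: DF=(1 − 35/2451·(0.988800))/(1+35/2451) = 243/250 ≈ 0.972000
step 3 [3y] bond c/1=33/400: DF=(4735017/4000000 − 33/400·(0.988800+0.972000))/(1+33/400) = 9441/10000 ≈ 0.944100

1 1 618/625
2 2 243/250
3 3 9441/10000
DF(3y) = 9441/10000 ≈ 0.944100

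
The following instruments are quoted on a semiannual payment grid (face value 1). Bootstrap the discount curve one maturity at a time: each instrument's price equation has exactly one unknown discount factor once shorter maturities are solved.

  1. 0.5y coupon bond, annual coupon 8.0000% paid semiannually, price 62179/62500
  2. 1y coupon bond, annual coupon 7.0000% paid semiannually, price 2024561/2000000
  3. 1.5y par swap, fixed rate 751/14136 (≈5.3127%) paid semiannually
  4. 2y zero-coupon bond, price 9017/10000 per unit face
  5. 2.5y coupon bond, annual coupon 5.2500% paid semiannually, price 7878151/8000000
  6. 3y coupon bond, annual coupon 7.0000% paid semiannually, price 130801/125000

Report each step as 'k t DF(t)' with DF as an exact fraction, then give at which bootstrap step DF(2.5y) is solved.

step 1 [0.5y] bond c/2=1/25: DF=(62179/62500 − 1/25·(0))/(1+1/25) = 4783/5000 ≈ 0.956600
step 2 [1y] bond c/2=7/200: DF=(2024561/2000000 − 7/200·(0.956600))/(1+7/200) = 9457/10000 ≈ 0.945700
step 3 [1.5y] swap r/2=751/28272: DF=(1 − 751/28272·(0.956600+0.945700))/(1+751/28272) = 9249/10000 ≈ 0.924900
step 4 [2y] zero: DF = P = 9017/10000 ≈ 0.901700
step 5 [2.5y] bond c/2=21/800: DF=(7878151/8000000 − 21/800·(0.956600+0.945700+0.924900+0.901700))/(1+21/800) = 4321/5000 ≈ 0.864200
step 6 [3y] bond c/2=7/200: DF=(130801/125000 − 7/200·(0.956600+0.945700+0.924900+0.901700+0.864200))/(1+7/200) = 8557/10000 ≈ 0.855700

1 1/2 4783/5000
2 1 9457/10000
3 3/2 9249/10000
4 2 9017/10000
5 5/2 4321/5000
6 3 8557/10000
DF(2.5y) is solved at step 5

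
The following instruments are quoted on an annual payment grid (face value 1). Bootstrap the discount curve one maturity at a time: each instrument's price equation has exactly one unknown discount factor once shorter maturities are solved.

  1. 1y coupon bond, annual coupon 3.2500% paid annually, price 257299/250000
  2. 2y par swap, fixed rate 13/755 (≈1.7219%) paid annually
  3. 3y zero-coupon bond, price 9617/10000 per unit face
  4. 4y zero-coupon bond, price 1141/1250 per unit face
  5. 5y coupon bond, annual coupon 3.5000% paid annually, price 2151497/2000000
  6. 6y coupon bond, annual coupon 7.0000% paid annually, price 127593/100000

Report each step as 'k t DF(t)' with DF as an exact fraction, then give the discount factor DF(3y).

1 1 623/625
2 2 4831/5000
3 3 9617/10000
4 4 1141/1250
5 5 1137/1250
6 6 8819/10000
DF(3y) = 9617/10000 ≈ 0.961700

step 1 [1y] bond c/1=13/400: DF=(257299/250000 − 13/400·(0))/(1+13/400) = 623/625 ≈ 0.996800
step 2 [2y] swap r/1=13/755: DF=(1 − 13/755·(0.996800))/(1+13/755) = 4831/5000 ≈ 0.966200
step 3 [3y] zero: DF = P = 9617/10000 ≈ 0.961700
step 4 [4y] zero: DF = P = 1141/1250 ≈ 0.912800
step 5 [5y] bond c/1=7/200: DF=(2151497/2000000 − 7/200·(0.996800+0.966200+0.961700+0.912800))/(1+7/200) = 1137/1250 ≈ 0.909600
step 6 [6y] bond c/1=7/100: DF=(127593/100000 − 7/100·(0.996800+0.966200+0.961700+0.912800+0.909600))/(1+7/100) = 8819/10000 ≈ 0.881900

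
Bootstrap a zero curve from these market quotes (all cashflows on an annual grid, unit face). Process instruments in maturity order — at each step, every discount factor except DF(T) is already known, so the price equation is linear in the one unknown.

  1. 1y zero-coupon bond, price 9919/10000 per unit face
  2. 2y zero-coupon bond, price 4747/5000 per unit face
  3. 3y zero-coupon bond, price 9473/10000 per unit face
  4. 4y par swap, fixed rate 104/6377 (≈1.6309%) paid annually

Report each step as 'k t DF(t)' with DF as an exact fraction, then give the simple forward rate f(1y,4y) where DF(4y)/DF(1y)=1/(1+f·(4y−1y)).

1 1 9919/10000
2 2 4747/5000
3 3 9473/10000
4 4 586/625
f(1y,4y) = ((9919/10000)/(586/625) − 1)/(3) = 181/9376 ≈ 1.9305%

step 1 [1y] zero: DF = P = 9919/10000 ≈ 0.991900
step 2 [2y] zero: DF = P = 4747/5000 ≈ 0.949400
step 3 [3y] zero: DF = P = 9473/10000 ≈ 0.947300
step 4 [4y] swap r/1=104/6377: DF=(1 − 104/6377·(0.991900+0.949400+0.947300))/(1+104/6377) = 586/625 ≈ 0.937600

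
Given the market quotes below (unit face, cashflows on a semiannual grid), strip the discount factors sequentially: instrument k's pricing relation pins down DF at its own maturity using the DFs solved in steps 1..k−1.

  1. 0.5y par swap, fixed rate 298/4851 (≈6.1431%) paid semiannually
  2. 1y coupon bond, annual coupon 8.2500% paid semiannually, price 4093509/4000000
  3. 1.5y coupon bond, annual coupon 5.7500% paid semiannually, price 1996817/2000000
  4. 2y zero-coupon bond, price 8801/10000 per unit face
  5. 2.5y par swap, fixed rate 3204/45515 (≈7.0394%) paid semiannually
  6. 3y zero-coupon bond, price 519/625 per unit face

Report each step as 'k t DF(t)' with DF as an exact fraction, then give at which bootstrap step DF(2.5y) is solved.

step 1 [0.5y] swap r/2=149/4851: DF=(1 − 149/4851·(0))/(1+149/4851) = 4851/5000 ≈ 0.970200
step 2 [1y] bond c/2=33/800: DF=(4093509/4000000 − 33/800·(0.970200))/(1+33/800) = 2361/2500 ≈ 0.944400
step 3 [1.5y] bond c/2=23/800: DF=(1996817/2000000 − 23/800·(0.970200+0.944400))/(1+23/800) = 917/1000 ≈ 0.917000
step 4 [2y] zero: DF = P = 8801/10000 ≈ 0.880100
step 5 [2.5y] swap r/2=1602/45515: DF=(1 − 1602/45515·(0.970200+0.944400+0.917000+0.880100))/(1+1602/45515) = 4199/5000 ≈ 0.839800
step 6 [3y] zero: DF = P = 519/625 ≈ 0.830400

1 1/2 4851/5000
2 1 2361/2500
3 3/2 917/1000
4 2 8801/10000
5 5/2 4199/5000
6 3 519/625
DF(2.5y) is solved at step 5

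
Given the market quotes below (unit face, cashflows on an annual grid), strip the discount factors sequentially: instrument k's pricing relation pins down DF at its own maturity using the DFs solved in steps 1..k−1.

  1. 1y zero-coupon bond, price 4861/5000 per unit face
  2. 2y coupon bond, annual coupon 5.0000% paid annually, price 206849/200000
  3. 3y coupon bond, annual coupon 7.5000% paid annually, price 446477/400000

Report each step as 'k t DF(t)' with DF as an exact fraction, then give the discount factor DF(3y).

1 1 4861/5000
2 2 9387/10000
3 3 181/200
DF(3y) = 181/200 ≈ 0.905000

step 1 [1y] zero: DF = P = 4861/5000 ≈ 0.972200
step 2 [2y] bond c/1=1/20: DF=(206849/200000 − 1/20·(0.972200))/(1+1/20) = 9387/10000 ≈ 0.938700
step 3 [3y] bond c/1=3/40: DF=(446477/400000 − 3/40·(0.972200+0.938700))/(1+3/40) = 181/200 ≈ 0.905000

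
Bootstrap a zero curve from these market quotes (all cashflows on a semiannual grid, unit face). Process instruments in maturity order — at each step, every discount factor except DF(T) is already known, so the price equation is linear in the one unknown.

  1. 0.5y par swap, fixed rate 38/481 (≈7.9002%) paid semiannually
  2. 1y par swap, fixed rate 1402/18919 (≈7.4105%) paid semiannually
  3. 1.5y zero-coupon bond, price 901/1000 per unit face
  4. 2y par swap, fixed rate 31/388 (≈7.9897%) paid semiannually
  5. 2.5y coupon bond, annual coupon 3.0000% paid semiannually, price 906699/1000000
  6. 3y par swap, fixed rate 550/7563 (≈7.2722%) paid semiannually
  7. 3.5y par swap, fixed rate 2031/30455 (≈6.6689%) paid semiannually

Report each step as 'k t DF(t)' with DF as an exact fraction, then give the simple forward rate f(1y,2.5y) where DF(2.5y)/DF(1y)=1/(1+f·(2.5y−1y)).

1 1/2 481/500
2 1 9299/10000
3 3/2 901/1000
4 2 8543/10000
5 5/2 4197/5000
6 3 323/400
7 7/2 7969/10000
f(1y,2.5y) = ((9299/10000)/(4197/5000) − 1)/(3/2) = 905/12591 ≈ 7.1877%

step 1 [0.5y] swap r/2=19/481: DF=(1 − 19/481·(0))/(1+19/481) = 481/500 ≈ 0.962000
step 2 [1y] swap r/2=701/18919: DF=(1 − 701/18919·(0.962000))/(1+701/18919) = 9299/10000 ≈ 0.929900
step 3 [1.5y] zero: DF = P = 901/1000 ≈ 0.901000
step 4 [2y] swap r/2=31/776: DF=(1 − 31/776·(0.962000+0.929900+0.901000))/(1+31/776) = 8543/10000 ≈ 0.854300
step 5 [2.5y] bond c/2=3/200: DF=(906699/1000000 − 3/200·(0.962000+0.929900+0.901000+0.854300))/(1+3/200) = 4197/5000 ≈ 0.839400
step 6 [3y] swap r/2=275/7563: DF=(1 − 275/7563·(0.962000+0.929900+0.901000+0.854300+0.839400))/(1+275/7563) = 323/400 ≈ 0.807500
step 7 [3.5y] swap r/2=2031/60910: DF=(1 − 2031/60910·(0.962000+0.929900+0.901000+0.854300+0.839400+0.807500))/(1+2031/60910) = 7969/10000 ≈ 0.796900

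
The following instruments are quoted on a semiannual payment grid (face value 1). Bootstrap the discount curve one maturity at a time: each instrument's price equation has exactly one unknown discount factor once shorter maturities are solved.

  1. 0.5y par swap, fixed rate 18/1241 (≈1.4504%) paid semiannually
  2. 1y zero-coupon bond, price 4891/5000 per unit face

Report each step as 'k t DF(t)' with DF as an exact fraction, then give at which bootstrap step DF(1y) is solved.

1 1/2 1241/1250
2 1 4891/5000
DF(1y) is solved at step 2

step 1 [0.5y] swap r/2=9/1241: DF=(1 − 9/1241·(0))/(1+9/1241) = 1241/1250 ≈ 0.992800
step 2 [1y] zero: DF = P = 4891/5000 ≈ 0.978200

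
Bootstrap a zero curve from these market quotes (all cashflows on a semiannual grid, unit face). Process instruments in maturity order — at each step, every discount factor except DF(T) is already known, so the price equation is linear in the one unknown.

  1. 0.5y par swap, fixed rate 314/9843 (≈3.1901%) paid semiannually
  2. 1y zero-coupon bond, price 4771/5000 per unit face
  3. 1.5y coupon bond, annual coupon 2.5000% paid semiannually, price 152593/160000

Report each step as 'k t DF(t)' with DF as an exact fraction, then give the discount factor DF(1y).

step 1 [0.5y] swap r/2=157/9843: DF=(1 − 157/9843·(0))/(1+157/9843) = 9843/10000 ≈ 0.984300
step 2 [1y] zero: DF = P = 4771/5000 ≈ 0.954200
step 3 [1.5y] bond c/2=1/80: DF=(152593/160000 − 1/80·(0.984300+0.954200))/(1+1/80) = 459/500 ≈ 0.918000

1 1/2 9843/10000
2 1 4771/5000
3 3/2 459/500
DF(1y) = 4771/5000 ≈ 0.954200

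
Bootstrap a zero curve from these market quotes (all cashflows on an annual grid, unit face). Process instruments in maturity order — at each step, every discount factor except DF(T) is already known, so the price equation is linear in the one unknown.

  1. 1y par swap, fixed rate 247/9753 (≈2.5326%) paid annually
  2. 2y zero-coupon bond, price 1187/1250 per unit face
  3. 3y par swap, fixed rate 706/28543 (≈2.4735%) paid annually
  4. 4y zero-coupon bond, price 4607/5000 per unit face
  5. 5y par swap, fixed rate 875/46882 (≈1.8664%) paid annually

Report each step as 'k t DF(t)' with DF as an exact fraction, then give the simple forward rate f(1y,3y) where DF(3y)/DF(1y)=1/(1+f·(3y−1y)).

step 1 [1y] swap r/1=247/9753: DF=(1 − 247/9753·(0))/(1+247/9753) = 9753/10000 ≈ 0.975300
step 2 [2y] zero: DF = P = 1187/1250 ≈ 0.949600
step 3 [3y] swap r/1=706/28543: DF=(1 − 706/28543·(0.975300+0.949600))/(1+706/28543) = 4647/5000 ≈ 0.929400
step 4 [4y] zero: DF = P = 4607/5000 ≈ 0.921400
step 5 [5y] swap r/1=875/46882: DF=(1 − 875/46882·(0.975300+0.949600+0.929400+0.921400))/(1+875/46882) = 73/80 ≈ 0.912500

1 1 9753/10000
2 2 1187/1250
3 3 4647/5000
4 4 4607/5000
5 5 73/80
f(1y,3y) = ((9753/10000)/(4647/5000) − 1)/(2) = 153/6196 ≈ 2.4693%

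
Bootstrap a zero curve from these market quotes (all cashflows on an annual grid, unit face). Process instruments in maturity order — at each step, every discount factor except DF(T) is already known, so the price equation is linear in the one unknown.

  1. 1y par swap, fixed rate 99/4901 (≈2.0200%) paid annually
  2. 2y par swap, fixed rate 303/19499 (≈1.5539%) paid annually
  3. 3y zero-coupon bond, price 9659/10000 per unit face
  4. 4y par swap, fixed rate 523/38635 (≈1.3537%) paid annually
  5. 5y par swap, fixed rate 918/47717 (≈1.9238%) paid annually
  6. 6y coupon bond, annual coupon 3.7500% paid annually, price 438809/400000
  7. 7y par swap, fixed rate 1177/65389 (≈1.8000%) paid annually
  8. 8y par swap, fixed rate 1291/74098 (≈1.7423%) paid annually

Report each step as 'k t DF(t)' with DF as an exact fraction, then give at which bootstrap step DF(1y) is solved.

step 1 [1y] swap r/1=99/4901: DF=(1 − 99/4901·(0))/(1+99/4901) = 4901/5000 ≈ 0.980200
step 2 [2y] swap r/1=303/19499: DF=(1 − 303/19499·(0.980200))/(1+303/19499) = 9697/10000 ≈ 0.969700
step 3 [3y] zero: DF = P = 9659/10000 ≈ 0.965900
step 4 [4y] swap r/1=523/38635: DF=(1 − 523/38635·(0.980200+0.969700+0.965900))/(1+523/38635) = 9477/10000 ≈ 0.947700
step 5 [5y] swap r/1=918/47717: DF=(1 − 918/47717·(0.980200+0.969700+0.965900+0.947700))/(1+918/47717) = 4541/5000 ≈ 0.908200
step 6 [6y] bond c/1=3/80: DF=(438809/400000 − 3/80·(0.980200+0.969700+0.965900+0.947700+0.908200))/(1+3/80) = 8849/10000 ≈ 0.884900
step 7 [7y] swap r/1=1177/65389: DF=(1 − 1177/65389·(0.980200+0.969700+0.965900+0.947700+0.908200+0.884900))/(1+1177/65389) = 8823/10000 ≈ 0.882300
step 8 [8y] swap r/1=1291/74098: DF=(1 − 1291/74098·(0.980200+0.969700+0.965900+0.947700+0.908200+0.884900+0.882300))/(1+1291/74098) = 8709/10000 ≈ 0.870900

1 1 4901/5000
2 2 9697/10000
3 3 9659/10000
4 4 9477/10000
5 5 4541/5000
6 6 8849/10000
7 7 8823/10000
8 8 8709/10000
DF(1y) is solved at step 1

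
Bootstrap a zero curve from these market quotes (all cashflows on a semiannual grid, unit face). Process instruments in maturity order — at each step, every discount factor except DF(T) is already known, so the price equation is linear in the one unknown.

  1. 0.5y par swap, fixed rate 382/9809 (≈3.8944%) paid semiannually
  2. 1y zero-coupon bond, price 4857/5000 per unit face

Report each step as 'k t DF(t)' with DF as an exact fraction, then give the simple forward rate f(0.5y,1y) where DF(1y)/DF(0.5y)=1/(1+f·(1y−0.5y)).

step 1 [0.5y] swap r/2=191/9809: DF=(1 − 191/9809·(0))/(1+191/9809) = 9809/10000 ≈ 0.980900
step 2 [1y] zero: DF = P = 4857/5000 ≈ 0.971400

1 1/2 9809/10000
2 1 4857/5000
f(0.5y,1y) = ((9809/10000)/(4857/5000) − 1)/(1/2) = 95/4857 ≈ 1.9559%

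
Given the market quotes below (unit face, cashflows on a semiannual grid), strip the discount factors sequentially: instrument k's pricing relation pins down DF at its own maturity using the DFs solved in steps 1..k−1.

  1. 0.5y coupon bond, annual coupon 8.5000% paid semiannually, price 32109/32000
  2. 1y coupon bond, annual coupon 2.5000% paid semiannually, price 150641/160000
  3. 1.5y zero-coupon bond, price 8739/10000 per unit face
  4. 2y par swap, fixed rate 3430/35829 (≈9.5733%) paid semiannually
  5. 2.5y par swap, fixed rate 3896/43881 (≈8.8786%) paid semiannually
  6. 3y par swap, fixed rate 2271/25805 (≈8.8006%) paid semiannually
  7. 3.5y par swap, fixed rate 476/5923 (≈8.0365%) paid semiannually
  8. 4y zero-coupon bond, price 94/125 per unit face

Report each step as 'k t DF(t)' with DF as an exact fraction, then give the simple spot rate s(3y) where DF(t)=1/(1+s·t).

1 1/2 77/80
2 1 459/500
3 3/2 8739/10000
4 2 1657/2000
5 5/2 2013/2500
6 3 7729/10000
7 7/2 381/500
8 4 94/125
s(3y) = (1/(7729/10000) − 1)/(3) = 757/7729 ≈ 9.7943%

step 1 [0.5y] bond c/2=17/400: DF=(32109/32000 − 17/400·(0))/(1+17/400) = 77/80 ≈ 0.962500
step 2 [1y] bond c/2=1/80: DF=(150641/160000 − 1/80·(0.962500))/(1+1/80) = 459/500 ≈ 0.918000
step 3 [1.5y] zero: DF = P = 8739/10000 ≈ 0.873900
step 4 [2y] swap r/2=1715/35829: DF=(1 − 1715/35829·(0.962500+0.918000+0.873900))/(1+1715/35829) = 1657/2000 ≈ 0.828500
step 5 [2.5y] swap r/2=1948/43881: DF=(1 − 1948/43881·(0.962500+0.918000+0.873900+0.828500))/(1+1948/43881) = 2013/2500 ≈ 0.805200
step 6 [3y] swap r/2=2271/51610: DF=(1 − 2271/51610·(0.962500+0.918000+0.873900+0.828500+0.805200))/(1+2271/51610) = 7729/10000 ≈ 0.772900
step 7 [3.5y] swap r/2=238/5923: DF=(1 − 238/5923·(0.962500+0.918000+0.873900+0.828500+0.805200+0.772900))/(1+238/5923) = 381/500 ≈ 0.762000
step 8 [4y] zero: DF = P = 94/125 ≈ 0.752000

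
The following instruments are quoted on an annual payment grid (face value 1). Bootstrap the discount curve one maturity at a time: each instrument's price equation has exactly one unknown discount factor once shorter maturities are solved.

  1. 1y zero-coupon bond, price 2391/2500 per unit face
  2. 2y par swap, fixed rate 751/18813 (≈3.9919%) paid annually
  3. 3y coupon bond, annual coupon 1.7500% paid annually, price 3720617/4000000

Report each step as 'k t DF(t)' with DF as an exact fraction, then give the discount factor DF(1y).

1 1 2391/2500
2 2 9249/10000
3 3 4409/5000
DF(1y) = 2391/2500 ≈ 0.956400

step 1 [1y] zero: DF = P = 2391/2500 ≈ 0.956400
step 2 [2y] swap r/1=751/18813: DF=(1 − 751/18813·(0.956400))/(1+751/18813) = 9249/10000 ≈ 0.924900
step 3 [3y] bond c/1=7/400: DF=(3720617/4000000 − 7/400·(0.956400+0.924900))/(1+7/400) = 4409/5000 ≈ 0.881800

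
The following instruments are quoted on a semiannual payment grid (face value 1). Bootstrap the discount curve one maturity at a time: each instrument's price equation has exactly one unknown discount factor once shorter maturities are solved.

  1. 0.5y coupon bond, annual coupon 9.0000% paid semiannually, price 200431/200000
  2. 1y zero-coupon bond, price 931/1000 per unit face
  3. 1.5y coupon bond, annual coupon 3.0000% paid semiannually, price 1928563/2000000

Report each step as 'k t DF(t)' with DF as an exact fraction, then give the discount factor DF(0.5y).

step 1 [0.5y] bond c/2=9/200: DF=(200431/200000 − 9/200·(0))/(1+9/200) = 959/1000 ≈ 0.959000
step 2 [1y] zero: DF = P = 931/1000 ≈ 0.931000
step 3 [1.5y] bond c/2=3/200: DF=(1928563/2000000 − 3/200·(0.959000+0.931000))/(1+3/200) = 9221/10000 ≈ 0.922100

1 1/2 959/1000
2 1 931/1000
3 3/2 9221/10000
DF(0.5y) = 959/1000 ≈ 0.959000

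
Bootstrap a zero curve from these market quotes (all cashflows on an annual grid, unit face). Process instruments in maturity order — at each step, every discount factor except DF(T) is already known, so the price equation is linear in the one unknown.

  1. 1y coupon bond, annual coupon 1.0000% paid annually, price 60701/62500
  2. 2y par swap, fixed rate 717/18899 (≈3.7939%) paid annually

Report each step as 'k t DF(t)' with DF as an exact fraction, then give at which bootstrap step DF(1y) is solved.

1 1 601/625
2 2 9283/10000
DF(1y) is solved at step 1

step 1 [1y] bond c/1=1/100: DF=(60701/62500 − 1/100·(0))/(1+1/100) = 601/625 ≈ 0.961600
step 2 [2y] swap r/1=717/18899: DF=(1 − 717/18899·(0.961600))/(1+717/18899) = 9283/10000 ≈ 0.928300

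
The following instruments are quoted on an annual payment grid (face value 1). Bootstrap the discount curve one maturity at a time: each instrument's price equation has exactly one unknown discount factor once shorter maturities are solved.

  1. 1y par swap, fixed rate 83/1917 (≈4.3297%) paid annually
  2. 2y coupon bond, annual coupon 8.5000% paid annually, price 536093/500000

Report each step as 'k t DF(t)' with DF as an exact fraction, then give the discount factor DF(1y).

1 1 1917/2000
2 2 9131/10000
DF(1y) = 1917/2000 ≈ 0.958500

step 1 [1y] swap r/1=83/1917: DF=(1 − 83/1917·(0))/(1+83/1917) = 1917/2000 ≈ 0.958500
step 2 [2y] bond c/1=17/200: DF=(536093/500000 − 17/200·(0.958500))/(1+17/200) = 9131/10000 ≈ 0.913100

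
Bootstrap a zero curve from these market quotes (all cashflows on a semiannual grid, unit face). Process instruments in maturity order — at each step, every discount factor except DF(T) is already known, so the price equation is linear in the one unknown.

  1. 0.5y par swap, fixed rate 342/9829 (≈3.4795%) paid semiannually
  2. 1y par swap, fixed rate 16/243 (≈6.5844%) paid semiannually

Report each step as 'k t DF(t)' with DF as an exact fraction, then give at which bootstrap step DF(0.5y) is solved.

step 1 [0.5y] swap r/2=171/9829: DF=(1 − 171/9829·(0))/(1+171/9829) = 9829/10000 ≈ 0.982900
step 2 [1y] swap r/2=8/243: DF=(1 − 8/243·(0.982900))/(1+8/243) = 1171/1250 ≈ 0.936800

1 1/2 9829/10000
2 1 1171/1250
DF(0.5y) is solved at step 1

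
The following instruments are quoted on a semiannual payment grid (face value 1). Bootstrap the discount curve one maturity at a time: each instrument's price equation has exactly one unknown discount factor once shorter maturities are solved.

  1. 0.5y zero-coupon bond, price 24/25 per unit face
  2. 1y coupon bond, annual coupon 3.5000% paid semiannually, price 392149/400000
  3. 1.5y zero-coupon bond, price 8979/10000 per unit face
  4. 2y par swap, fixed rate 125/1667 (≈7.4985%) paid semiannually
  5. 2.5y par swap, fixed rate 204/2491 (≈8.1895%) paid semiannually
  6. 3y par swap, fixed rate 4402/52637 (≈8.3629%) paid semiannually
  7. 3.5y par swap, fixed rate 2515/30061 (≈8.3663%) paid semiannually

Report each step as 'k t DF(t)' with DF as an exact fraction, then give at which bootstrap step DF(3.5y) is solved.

1 1/2 24/25
2 1 947/1000
3 3/2 8979/10000
4 2 69/80
5 5/2 2041/2500
6 3 7799/10000
7 7/2 1497/2000
DF(3.5y) is solved at step 7

step 1 [0.5y] zero: DF = P = 24/25 ≈ 0.960000
step 2 [1y] bond c/2=7/400: DF=(392149/400000 − 7/400·(0.960000))/(1+7/400) = 947/1000 ≈ 0.947000
step 3 [1.5y] zero: DF = P = 8979/10000 ≈ 0.897900
step 4 [2y] swap r/2=125/3334: DF=(1 − 125/3334·(0.960000+0.947000+0.897900))/(1+125/3334) = 69/80 ≈ 0.862500
step 5 [2.5y] swap r/2=102/2491: DF=(1 − 102/2491·(0.960000+0.947000+0.897900+0.862500))/(1+102/2491) = 2041/2500 ≈ 0.816400
step 6 [3y] swap r/2=2201/52637: DF=(1 − 2201/52637·(0.960000+0.947000+0.897900+0.862500+0.816400))/(1+2201/52637) = 7799/10000 ≈ 0.779900
step 7 [3.5y] swap r/2=2515/60122: DF=(1 − 2515/60122·(0.960000+0.947000+0.897900+0.862500+0.816400+0.779900))/(1+2515/60122) = 1497/2000 ≈ 0.748500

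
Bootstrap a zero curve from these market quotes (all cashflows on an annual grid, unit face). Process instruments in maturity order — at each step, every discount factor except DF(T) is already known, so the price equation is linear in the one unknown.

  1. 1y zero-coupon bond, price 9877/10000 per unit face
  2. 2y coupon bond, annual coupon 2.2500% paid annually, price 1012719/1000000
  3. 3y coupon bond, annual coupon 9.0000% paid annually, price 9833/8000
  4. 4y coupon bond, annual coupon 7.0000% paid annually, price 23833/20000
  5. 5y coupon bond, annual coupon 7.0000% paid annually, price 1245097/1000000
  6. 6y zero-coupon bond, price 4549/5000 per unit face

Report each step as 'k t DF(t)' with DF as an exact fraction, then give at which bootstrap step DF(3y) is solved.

step 1 [1y] zero: DF = P = 9877/10000 ≈ 0.987700
step 2 [2y] bond c/1=9/400: DF=(1012719/1000000 − 9/400·(0.987700))/(1+9/400) = 9687/10000 ≈ 0.968700
step 3 [3y] bond c/1=9/100: DF=(9833/8000 − 9/100·(0.987700+0.968700))/(1+9/100) = 9661/10000 ≈ 0.966100
step 4 [4y] bond c/1=7/100: DF=(23833/20000 − 7/100·(0.987700+0.968700+0.966100))/(1+7/100) = 369/400 ≈ 0.922500
step 5 [5y] bond c/1=7/100: DF=(1245097/1000000 − 7/100·(0.987700+0.968700+0.966100+0.922500))/(1+7/100) = 9121/10000 ≈ 0.912100
step 6 [6y] zero: DF = P = 4549/5000 ≈ 0.909800

1 1 9877/10000
2 2 9687/10000
3 3 9661/10000
4 4 369/400
5 5 9121/10000
6 6 4549/5000
DF(3y) is solved at step 3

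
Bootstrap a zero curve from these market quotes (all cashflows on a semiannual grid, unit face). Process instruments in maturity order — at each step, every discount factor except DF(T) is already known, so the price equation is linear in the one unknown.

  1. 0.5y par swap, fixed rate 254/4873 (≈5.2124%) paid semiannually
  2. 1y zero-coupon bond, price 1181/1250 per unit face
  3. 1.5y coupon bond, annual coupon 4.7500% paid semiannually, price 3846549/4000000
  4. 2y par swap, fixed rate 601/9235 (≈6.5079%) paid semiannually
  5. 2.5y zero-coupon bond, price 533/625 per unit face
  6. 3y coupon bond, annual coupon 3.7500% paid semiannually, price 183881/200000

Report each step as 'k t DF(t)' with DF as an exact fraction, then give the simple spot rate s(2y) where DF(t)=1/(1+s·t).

1 1/2 4873/5000
2 1 1181/1250
3 3/2 2237/2500
4 2 4399/5000
5 5/2 533/625
6 3 2047/2500
s(2y) = (1/(4399/5000) − 1)/(2) = 601/8798 ≈ 6.8311%

step 1 [0.5y] swap r/2=127/4873: DF=(1 − 127/4873·(0))/(1+127/4873) = 4873/5000 ≈ 0.974600
step 2 [1y] zero: DF = P = 1181/1250 ≈ 0.944800
step 3 [1.5y] bond c/2=19/800: DF=(3846549/4000000 − 19/800·(0.974600+0.944800))/(1+19/800) = 2237/2500 ≈ 0.894800
step 4 [2y] swap r/2=601/18470: DF=(1 − 601/18470·(0.974600+0.944800+0.894800))/(1+601/18470) = 4399/5000 ≈ 0.879800
step 5 [2.5y] zero: DF = P = 533/625 ≈ 0.852800
step 6 [3y] bond c/2=3/160: DF=(183881/200000 − 3/160·(0.974600+0.944800+0.894800+0.879800+0.852800))/(1+3/160) = 2047/2500 ≈ 0.818800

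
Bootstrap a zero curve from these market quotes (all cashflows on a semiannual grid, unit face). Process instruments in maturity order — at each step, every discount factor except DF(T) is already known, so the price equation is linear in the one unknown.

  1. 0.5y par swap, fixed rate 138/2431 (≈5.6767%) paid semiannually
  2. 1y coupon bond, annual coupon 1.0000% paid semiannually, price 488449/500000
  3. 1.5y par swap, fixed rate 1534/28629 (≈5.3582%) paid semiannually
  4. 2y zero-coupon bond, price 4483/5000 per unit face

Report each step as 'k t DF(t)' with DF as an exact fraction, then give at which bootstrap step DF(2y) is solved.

1 1/2 2431/2500
2 1 1209/1250
3 3/2 9233/10000
4 2 4483/5000
DF(2y) is solved at step 4

step 1 [0.5y] swap r/2=69/2431: DF=(1 − 69/2431·(0))/(1+69/2431) = 2431/2500 ≈ 0.972400
step 2 [1y] bond c/2=1/200: DF=(488449/500000 − 1/200·(0.972400))/(1+1/200) = 1209/1250 ≈ 0.967200
step 3 [1.5y] swap r/2=767/28629: DF=(1 − 767/28629·(0.972400+0.967200))/(1+767/28629) = 9233/10000 ≈ 0.923300
step 4 [2y] zero: DF = P = 4483/5000 ≈ 0.896600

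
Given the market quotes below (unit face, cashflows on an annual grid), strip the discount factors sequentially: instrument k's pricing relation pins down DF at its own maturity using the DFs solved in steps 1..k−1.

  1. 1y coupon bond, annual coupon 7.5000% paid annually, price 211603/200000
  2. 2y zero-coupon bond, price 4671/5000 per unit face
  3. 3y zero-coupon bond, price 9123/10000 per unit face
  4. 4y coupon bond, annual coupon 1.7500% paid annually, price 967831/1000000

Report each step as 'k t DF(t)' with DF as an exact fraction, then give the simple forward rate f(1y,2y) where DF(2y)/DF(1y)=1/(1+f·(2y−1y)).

1 1 4921/5000
2 2 4671/5000
3 3 9123/10000
4 4 361/400
f(1y,2y) = ((4921/5000)/(4671/5000) − 1)/(1) = 250/4671 ≈ 5.3522%

step 1 [1y] bond c/1=3/40: DF=(211603/200000 − 3/40·(0))/(1+3/40) = 4921/5000 ≈ 0.984200
step 2 [2y] zero: DF = P = 4671/5000 ≈ 0.934200
step 3 [3y] zero: DF = P = 9123/10000 ≈ 0.912300
step 4 [4y] bond c/1=7/400: DF=(967831/1000000 − 7/400·(0.984200+0.934200+0.912300))/(1+7/400) = 361/400 ≈ 0.902500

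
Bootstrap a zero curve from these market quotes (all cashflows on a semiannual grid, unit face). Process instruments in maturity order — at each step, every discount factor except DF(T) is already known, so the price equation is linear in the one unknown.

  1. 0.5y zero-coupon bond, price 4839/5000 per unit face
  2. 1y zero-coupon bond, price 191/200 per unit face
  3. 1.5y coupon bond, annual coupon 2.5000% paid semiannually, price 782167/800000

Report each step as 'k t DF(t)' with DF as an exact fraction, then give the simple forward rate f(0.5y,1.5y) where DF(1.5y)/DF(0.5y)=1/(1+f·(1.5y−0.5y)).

1 1/2 4839/5000
2 1 191/200
3 3/2 9419/10000
f(0.5y,1.5y) = ((4839/5000)/(9419/10000) − 1)/(1) = 259/9419 ≈ 2.7498%

step 1 [0.5y] zero: DF = P = 4839/5000 ≈ 0.967800
step 2 [1y] zero: DF = P = 191/200 ≈ 0.955000
step 3 [1.5y] bond c/2=1/80: DF=(782167/800000 − 1/80·(0.967800+0.955000))/(1+1/80) = 9419/10000 ≈ 0.941900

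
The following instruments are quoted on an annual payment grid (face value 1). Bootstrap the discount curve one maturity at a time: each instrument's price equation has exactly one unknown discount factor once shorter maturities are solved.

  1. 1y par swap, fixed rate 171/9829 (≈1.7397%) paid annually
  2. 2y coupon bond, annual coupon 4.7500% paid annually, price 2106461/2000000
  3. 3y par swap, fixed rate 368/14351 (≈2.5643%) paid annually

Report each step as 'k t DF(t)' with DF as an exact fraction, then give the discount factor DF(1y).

step 1 [1y] swap r/1=171/9829: DF=(1 − 171/9829·(0))/(1+171/9829) = 9829/10000 ≈ 0.982900
step 2 [2y] bond c/1=19/400: DF=(2106461/2000000 − 19/400·(0.982900))/(1+19/400) = 9609/10000 ≈ 0.960900
step 3 [3y] swap r/1=368/14351: DF=(1 − 368/14351·(0.982900+0.960900))/(1+368/14351) = 579/625 ≈ 0.926400

1 1 9829/10000
2 2 9609/10000
3 3 579/625
DF(1y) = 9829/10000 ≈ 0.982900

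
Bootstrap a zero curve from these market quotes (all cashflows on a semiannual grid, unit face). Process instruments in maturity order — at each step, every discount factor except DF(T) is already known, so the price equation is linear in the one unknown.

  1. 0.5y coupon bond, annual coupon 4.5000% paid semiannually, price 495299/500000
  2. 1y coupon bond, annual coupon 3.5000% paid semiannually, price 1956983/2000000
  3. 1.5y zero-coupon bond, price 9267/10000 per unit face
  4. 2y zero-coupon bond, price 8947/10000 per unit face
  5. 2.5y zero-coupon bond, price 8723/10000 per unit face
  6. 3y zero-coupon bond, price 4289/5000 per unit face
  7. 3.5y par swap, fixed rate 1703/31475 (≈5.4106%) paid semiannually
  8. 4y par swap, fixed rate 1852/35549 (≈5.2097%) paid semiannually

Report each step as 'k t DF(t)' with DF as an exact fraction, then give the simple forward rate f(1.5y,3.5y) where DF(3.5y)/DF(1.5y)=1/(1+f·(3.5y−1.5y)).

step 1 [0.5y] bond c/2=9/400: DF=(495299/500000 − 9/400·(0))/(1+9/400) = 1211/1250 ≈ 0.968800
step 2 [1y] bond c/2=7/400: DF=(1956983/2000000 − 7/400·(0.968800))/(1+7/400) = 189/200 ≈ 0.945000
step 3 [1.5y] zero: DF = P = 9267/10000 ≈ 0.926700
step 4 [2y] zero: DF = P = 8947/10000 ≈ 0.894700
step 5 [2.5y] zero: DF = P = 8723/10000 ≈ 0.872300
step 6 [3y] zero: DF = P = 4289/5000 ≈ 0.857800
step 7 [3.5y] swap r/2=1703/62950: DF=(1 − 1703/62950·(0.968800+0.945000+0.926700+0.894700+0.872300+0.857800))/(1+1703/62950) = 8297/10000 ≈ 0.829700
step 8 [4y] swap r/2=926/35549: DF=(1 − 926/35549·(0.968800+0.945000+0.926700+0.894700+0.872300+0.857800+0.829700))/(1+926/35549) = 2037/2500 ≈ 0.814800

1 1/2 1211/1250
2 1 189/200
3 3/2 9267/10000
4 2 8947/10000
5 5/2 8723/10000
6 3 4289/5000
7 7/2 8297/10000
8 4 2037/2500
f(1.5y,3.5y) = ((9267/10000)/(8297/10000) − 1)/(2) = 485/8297 ≈ 5.8455%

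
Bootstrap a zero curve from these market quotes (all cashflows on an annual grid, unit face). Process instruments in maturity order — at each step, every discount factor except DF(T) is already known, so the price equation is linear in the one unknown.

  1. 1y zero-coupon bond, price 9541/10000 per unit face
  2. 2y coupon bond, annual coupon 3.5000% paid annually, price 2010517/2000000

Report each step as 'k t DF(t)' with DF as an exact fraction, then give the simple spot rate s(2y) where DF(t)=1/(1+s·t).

step 1 [1y] zero: DF = P = 9541/10000 ≈ 0.954100
step 2 [2y] bond c/1=7/200: DF=(2010517/2000000 − 7/200·(0.954100))/(1+7/200) = 939/1000 ≈ 0.939000

1 1 9541/10000
2 2 939/1000
s(2y) = (1/(939/1000) − 1)/(2) = 61/1878 ≈ 3.2481%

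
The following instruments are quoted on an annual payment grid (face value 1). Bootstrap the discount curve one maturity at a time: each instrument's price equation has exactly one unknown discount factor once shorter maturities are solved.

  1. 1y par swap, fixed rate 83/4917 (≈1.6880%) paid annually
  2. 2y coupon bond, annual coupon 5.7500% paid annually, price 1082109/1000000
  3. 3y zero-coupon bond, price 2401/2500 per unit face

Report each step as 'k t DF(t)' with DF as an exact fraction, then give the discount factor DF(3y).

1 1 4917/5000
2 2 4849/5000
3 3 2401/2500
DF(3y) = 2401/2500 ≈ 0.960400

step 1 [1y] swap r/1=83/4917: DF=(1 − 83/4917·(0))/(1+83/4917) = 4917/5000 ≈ 0.983400
step 2 [2y] bond c/1=23/400: DF=(1082109/1000000 − 23/400·(0.983400))/(1+23/400) = 4849/5000 ≈ 0.969800
step 3 [3y] zero: DF = P = 2401/2500 ≈ 0.960400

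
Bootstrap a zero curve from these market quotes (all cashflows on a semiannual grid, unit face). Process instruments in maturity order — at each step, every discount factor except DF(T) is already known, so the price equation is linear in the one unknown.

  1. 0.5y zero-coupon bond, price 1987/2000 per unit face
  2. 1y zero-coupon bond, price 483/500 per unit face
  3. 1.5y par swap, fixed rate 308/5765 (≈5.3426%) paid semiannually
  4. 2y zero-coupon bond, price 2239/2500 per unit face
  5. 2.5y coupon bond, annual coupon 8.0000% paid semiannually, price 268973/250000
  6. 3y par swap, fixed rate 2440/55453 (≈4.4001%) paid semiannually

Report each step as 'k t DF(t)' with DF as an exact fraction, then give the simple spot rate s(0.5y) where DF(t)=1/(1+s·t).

step 1 [0.5y] zero: DF = P = 1987/2000 ≈ 0.993500
step 2 [1y] zero: DF = P = 483/500 ≈ 0.966000
step 3 [1.5y] swap r/2=154/5765: DF=(1 − 154/5765·(0.993500+0.966000))/(1+154/5765) = 923/1000 ≈ 0.923000
step 4 [2y] zero: DF = P = 2239/2500 ≈ 0.895600
step 5 [2.5y] bond c/2=1/25: DF=(268973/250000 − 1/25·(0.993500+0.966000+0.923000+0.895600))/(1+1/25) = 2223/2500 ≈ 0.889200
step 6 [3y] swap r/2=1220/55453: DF=(1 − 1220/55453·(0.993500+0.966000+0.923000+0.895600+0.889200))/(1+1220/55453) = 439/500 ≈ 0.878000

1 1/2 1987/2000
2 1 483/500
3 3/2 923/1000
4 2 2239/2500
5 5/2 2223/2500
6 3 439/500
s(0.5y) = (1/(1987/2000) − 1)/(1/2) = 26/1987 ≈ 1.3085%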